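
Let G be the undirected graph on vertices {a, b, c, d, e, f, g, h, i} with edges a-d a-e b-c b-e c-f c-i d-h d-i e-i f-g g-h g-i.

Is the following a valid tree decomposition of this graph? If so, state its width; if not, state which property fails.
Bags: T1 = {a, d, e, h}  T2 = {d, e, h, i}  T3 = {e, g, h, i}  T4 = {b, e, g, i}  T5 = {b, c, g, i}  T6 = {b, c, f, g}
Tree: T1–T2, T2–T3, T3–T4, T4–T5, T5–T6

Vertex coverage: the bags together contain {a, b, c, d, e, f, g, h, i}, the full vertex set. Edge coverage: each edge of G has both endpoints in at least one bag. Running intersection: for every vertex, the bags containing it form a connected subtree. All three properties hold, so this is a valid tree decomposition of width max|bag| − 1 = 3, and hence tw(G) ≤ 3.

Yes; width 3.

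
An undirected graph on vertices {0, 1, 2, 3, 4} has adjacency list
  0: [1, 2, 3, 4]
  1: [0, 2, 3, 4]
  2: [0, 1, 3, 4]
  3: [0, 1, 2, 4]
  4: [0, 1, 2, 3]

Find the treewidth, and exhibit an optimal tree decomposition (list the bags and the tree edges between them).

Treewidth 4.
One such decomposition:
Bags: B1 = {0, 1, 2, 3, 4}
Tree: (single bag)

With just one bag of size 5, the width is 5 − 1 = 4, so tw(G) ≤ 4. On the other hand G contains the 5-clique {0, 1, 2, 3, 4}. A clique must lie in a single bag of any decomposition, so no decomposition can have width below 4. Hence tw(G) = 4 exactly.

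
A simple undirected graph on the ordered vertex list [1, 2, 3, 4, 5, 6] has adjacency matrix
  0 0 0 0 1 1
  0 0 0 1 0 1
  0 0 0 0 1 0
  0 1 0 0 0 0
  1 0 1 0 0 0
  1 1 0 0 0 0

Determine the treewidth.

A width-1 tree decomposition is:
Bags: B1 = {2, 4}  B2 = {2, 6}  B3 = {1, 6}  B4 = {1, 5}  B5 = {3, 5}
Tree: B1–B2, B2–B3, B3–B4, B4–B5
Each bag holds 2 vertices, so the decomposition has width 1, which upper-bounds the treewidth. Any graph with an edge has treewidth ≥ 1, and G has the edge 4–2. Therefore the treewidth is 1.

1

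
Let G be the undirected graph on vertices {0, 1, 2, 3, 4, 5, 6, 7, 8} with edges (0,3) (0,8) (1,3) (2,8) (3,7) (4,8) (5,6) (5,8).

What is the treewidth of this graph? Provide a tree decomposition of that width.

The largest bag has 2 vertices, giving width 1; this decomposition certifies tw(G) ≤ 1. G has an edge, so its treewidth is at least 1. Combining the bounds, tw(G) = 1.

Treewidth 1.
Bags: B1 = {0, 8}  B2 = {0, 3}  B3 = {1, 3}  B4 = {5, 8}  B5 = {4, 8}  B6 = {3, 7}  B7 = {2, 8}  B8 = {5, 6}
Tree: B1–B2, B2–B3, B1–B4, B1–B5, B2–B6, B1–B7, B4–B8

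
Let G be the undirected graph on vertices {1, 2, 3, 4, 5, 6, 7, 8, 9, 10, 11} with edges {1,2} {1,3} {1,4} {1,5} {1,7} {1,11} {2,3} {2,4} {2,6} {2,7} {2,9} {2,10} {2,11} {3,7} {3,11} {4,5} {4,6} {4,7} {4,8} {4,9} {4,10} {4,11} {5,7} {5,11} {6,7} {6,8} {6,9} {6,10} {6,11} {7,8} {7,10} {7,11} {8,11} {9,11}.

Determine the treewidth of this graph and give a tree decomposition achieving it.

The largest bag has 5 vertices, giving width 4; this decomposition certifies tw(G) ≤ 4. For the lower bound, the 5 vertices {1, 2, 3, 7, 11} are pairwise adjacent, and any tree decomposition puts a clique entirely inside one bag — forcing width ≥ 4. The upper and lower bounds meet at 4, so that is the treewidth.

Treewidth 4.
One optimal decomposition is:
Bags: B1 = {1, 4, 5, 7, 11}  B2 = {1, 2, 4, 7, 11}  B3 = {2, 4, 6, 7, 11}  B4 = {4, 6, 7, 8, 11}  B5 = {2, 4, 6, 7, 10}  B6 = {2, 4, 6, 9, 11}  B7 = {1, 2, 3, 7, 11}
Tree: B1–B2, B2–B3, B3–B4, B3–B5, B3–B6, B2–B7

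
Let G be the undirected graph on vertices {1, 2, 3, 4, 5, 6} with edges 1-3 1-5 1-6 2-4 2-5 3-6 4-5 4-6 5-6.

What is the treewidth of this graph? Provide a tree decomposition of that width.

Every bag has size at most 3, so the width is 3 − 1 = 2 and tw(G) ≤ 2. For the lower bound, the 3 vertices {1, 3, 6} are pairwise adjacent, and any tree decomposition puts a clique entirely inside one bag — forcing width ≥ 2. The upper and lower bounds meet at 2, so that is the treewidth.

Treewidth 2.
Bags: B1 = {1, 5, 6}  B2 = {1, 3, 6}  B3 = {4, 5, 6}  B4 = {2, 4, 5}
Tree: B1–B2, B1–B3, B3–B4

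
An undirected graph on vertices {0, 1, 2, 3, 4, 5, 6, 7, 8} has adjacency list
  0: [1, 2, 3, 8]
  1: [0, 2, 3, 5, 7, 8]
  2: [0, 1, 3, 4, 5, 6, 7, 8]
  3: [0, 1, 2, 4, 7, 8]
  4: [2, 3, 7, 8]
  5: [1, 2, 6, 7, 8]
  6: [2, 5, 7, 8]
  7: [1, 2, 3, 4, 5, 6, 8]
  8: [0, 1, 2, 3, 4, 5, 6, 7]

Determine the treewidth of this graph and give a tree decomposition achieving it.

Treewidth 4.
One optimal decomposition is:
Bags: B1 = {1, 2, 5, 7, 8}  B2 = {1, 2, 3, 7, 8}  B3 = {2, 3, 4, 7, 8}  B4 = {0, 1, 2, 3, 8}  B5 = {2, 5, 6, 7, 8}
Tree: B1–B2, B2–B3, B2–B4, B1–B5

Each bag holds 5 vertices, so the decomposition has width 4, which upper-bounds the treewidth. For the lower bound, the 5 vertices {0, 1, 2, 3, 8} are pairwise adjacent, and any tree decomposition puts a clique entirely inside one bag — forcing width ≥ 4. The upper and lower bounds meet at 4, so that is the treewidth.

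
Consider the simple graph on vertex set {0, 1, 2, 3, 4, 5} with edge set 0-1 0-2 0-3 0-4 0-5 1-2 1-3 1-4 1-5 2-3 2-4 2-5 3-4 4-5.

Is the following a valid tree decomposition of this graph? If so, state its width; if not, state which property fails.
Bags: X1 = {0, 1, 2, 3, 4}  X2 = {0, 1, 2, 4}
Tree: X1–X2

No — vertex 5 appears in no bag.

A tree decomposition must satisfy three properties: every vertex lies in some bag; for every edge, both endpoints lie together in some bag; and for every vertex, the bags containing it form a connected subtree. Here vertex 5 appears in no bag, so the decomposition is invalid.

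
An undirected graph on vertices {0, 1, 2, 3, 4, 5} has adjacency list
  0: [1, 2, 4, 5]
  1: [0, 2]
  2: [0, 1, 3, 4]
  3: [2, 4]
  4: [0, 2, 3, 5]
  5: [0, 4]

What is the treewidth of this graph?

2

A width-2 tree decomposition is:
Bags: B1 = {0, 1, 2}  B2 = {0, 2, 4}  B3 = {0, 4, 5}  B4 = {2, 3, 4}
Tree: B1–B2, B2–B3, B2–B4
Every bag has size at most 3, so the width is 3 − 1 = 2 and tw(G) ≤ 2. For the lower bound, the 3 vertices {0, 1, 2} are pairwise adjacent, and any tree decomposition puts a clique entirely inside one bag — forcing width ≥ 2. The upper and lower bounds meet at 2, so that is the treewidth.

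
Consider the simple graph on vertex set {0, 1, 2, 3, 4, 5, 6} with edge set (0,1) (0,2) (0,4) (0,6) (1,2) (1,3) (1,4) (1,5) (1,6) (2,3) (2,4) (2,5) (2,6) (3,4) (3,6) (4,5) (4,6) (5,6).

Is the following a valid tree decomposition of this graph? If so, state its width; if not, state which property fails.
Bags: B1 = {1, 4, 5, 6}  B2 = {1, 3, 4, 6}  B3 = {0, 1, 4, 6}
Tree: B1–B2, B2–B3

No — vertex 2 appears in no bag.

A tree decomposition must satisfy three properties: every vertex lies in some bag; for every edge, both endpoints lie together in some bag; and for every vertex, the bags containing it form a connected subtree. Here vertex 2 appears in no bag, so the decomposition is invalid.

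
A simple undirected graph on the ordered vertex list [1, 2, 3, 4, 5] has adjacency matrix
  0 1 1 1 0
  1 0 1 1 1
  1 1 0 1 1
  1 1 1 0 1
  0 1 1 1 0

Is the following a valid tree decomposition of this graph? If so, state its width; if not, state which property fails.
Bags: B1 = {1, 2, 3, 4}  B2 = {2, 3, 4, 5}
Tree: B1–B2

Every vertex of G appears in some bag (union = {1, 2, 3, 4, 5}); every edge is covered by a bag; and for each vertex v the set of bags containing v is connected in the bag tree. The decomposition is therefore valid. The largest bag has 4 vertices, so the width is 3.

Yes; width 3.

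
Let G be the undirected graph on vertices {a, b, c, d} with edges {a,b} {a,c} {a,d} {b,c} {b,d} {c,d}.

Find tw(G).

A width-3 tree decomposition is:
Bags: B1 = {a, b, c, d}
Tree: (single bag)
A single bag containing all 4 vertices is trivially a valid decomposition of width 3. For the lower bound, the 4 vertices {a, b, c, d} are pairwise adjacent, and any tree decomposition puts a clique entirely inside one bag — forcing width ≥ 3. Hence tw(G) = 3 exactly.

3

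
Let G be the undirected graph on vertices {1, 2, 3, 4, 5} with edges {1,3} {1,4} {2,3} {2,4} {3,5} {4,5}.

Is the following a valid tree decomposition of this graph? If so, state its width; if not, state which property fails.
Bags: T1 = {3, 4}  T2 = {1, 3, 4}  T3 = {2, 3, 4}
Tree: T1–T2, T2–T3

No — vertex 5 appears in no bag.

A tree decomposition must satisfy three properties: every vertex lies in some bag; for every edge, both endpoints lie together in some bag; and for every vertex, the bags containing it form a connected subtree. Here vertex 5 appears in no bag, so the decomposition is invalid.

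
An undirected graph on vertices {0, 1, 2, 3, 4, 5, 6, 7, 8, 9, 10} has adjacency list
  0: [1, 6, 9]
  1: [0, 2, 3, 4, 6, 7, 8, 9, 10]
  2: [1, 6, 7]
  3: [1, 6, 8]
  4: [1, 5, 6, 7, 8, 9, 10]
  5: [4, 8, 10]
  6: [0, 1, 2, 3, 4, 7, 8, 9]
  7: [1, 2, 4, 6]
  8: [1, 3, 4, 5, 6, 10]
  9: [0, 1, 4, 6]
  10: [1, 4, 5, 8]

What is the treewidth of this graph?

3

A width-3 tree decomposition is:
Bags: B1 = {1, 4, 6, 8}  B2 = {1, 4, 6, 9}  B3 = {0, 1, 6, 9}  B4 = {1, 4, 8, 10}  B5 = {1, 4, 6, 7}  B6 = {1, 3, 6, 8}  B7 = {1, 2, 6, 7}  B8 = {4, 5, 8, 10}
Tree: B1–B2, B2–B3, B1–B4, B1–B5, B1–B6, B5–B7, B4–B8
Every bag has size at most 4, so the width is 4 − 1 = 3 and tw(G) ≤ 3. For the lower bound, the 4 vertices {1, 4, 8, 10} are pairwise adjacent, and any tree decomposition puts a clique entirely inside one bag — forcing width ≥ 3. Combining the bounds, tw(G) = 3.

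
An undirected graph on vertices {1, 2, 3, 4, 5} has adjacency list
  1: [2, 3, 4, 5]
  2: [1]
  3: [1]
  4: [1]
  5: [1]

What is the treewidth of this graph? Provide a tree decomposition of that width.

The largest bag has 2 vertices, giving width 1; this decomposition certifies tw(G) ≤ 1. G has an edge, so its treewidth is at least 1. Therefore the treewidth is 1.

Treewidth 1.
One optimal decomposition is:
Bags: B1 = {1, 5}  B2 = {1, 4}  B3 = {1, 2}  B4 = {1, 3}
Tree: B1–B2, B1–B3, B2–B4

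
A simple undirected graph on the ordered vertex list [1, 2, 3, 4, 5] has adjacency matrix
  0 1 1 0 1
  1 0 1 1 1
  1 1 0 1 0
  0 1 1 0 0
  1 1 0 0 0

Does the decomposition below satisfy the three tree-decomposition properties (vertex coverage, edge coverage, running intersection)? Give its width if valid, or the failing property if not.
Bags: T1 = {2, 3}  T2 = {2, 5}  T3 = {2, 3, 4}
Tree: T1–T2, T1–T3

No — vertex 1 appears in no bag.

A tree decomposition must satisfy three properties: every vertex lies in some bag; for every edge, both endpoints lie together in some bag; and for every vertex, the bags containing it form a connected subtree. Here vertex 1 appears in no bag, so the decomposition is invalid.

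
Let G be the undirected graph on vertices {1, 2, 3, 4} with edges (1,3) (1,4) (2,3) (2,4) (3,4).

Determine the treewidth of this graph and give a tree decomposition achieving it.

Treewidth 2.
One such decomposition:
Bags: B1 = {1, 3, 4}  B2 = {2, 3, 4}
Tree: B1–B2

The largest bag has 3 vertices, giving width 2; this decomposition certifies tw(G) ≤ 2. For the lower bound, the 3 vertices {1, 3, 4} are pairwise adjacent, and any tree decomposition puts a clique entirely inside one bag — forcing width ≥ 2. Hence tw(G) = 2 exactly.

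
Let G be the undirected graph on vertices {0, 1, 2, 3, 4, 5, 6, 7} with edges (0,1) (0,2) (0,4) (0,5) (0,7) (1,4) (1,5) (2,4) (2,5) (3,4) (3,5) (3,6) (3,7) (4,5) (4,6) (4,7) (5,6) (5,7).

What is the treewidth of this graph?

A width-3 tree decomposition is:
Bags: B1 = {3, 4, 5, 7}  B2 = {0, 4, 5, 7}  B3 = {0, 2, 4, 5}  B4 = {0, 1, 4, 5}  B5 = {3, 4, 5, 6}
Tree: B1–B2, B2–B3, B3–B4, B1–B5
Every bag has size at most 4, so the width is 4 − 1 = 3 and tw(G) ≤ 3. On the other hand G contains the 4-clique {0, 1, 4, 5}. A clique must lie in a single bag of any decomposition, so no decomposition can have width below 3. Therefore the treewidth is 3.

3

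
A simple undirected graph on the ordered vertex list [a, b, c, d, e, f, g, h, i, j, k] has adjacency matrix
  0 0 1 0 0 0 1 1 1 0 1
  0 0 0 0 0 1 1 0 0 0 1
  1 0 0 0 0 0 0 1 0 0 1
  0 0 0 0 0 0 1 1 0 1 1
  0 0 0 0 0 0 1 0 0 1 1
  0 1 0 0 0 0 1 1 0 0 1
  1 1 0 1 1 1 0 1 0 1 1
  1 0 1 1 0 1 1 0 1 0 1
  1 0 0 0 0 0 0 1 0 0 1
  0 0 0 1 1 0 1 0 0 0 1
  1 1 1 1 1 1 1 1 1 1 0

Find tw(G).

3

A width-3 tree decomposition is:
Bags: B1 = {d, g, h, k}  B2 = {a, g, h, k}  B3 = {d, g, j, k}  B4 = {e, g, j, k}  B5 = {f, g, h, k}  B6 = {a, h, i, k}  B7 = {b, f, g, k}  B8 = {a, c, h, k}
Tree: B1–B2, B1–B3, B3–B4, B1–B5, B2–B6, B5–B7, B2–B8
The largest bag has 4 vertices, giving width 3; this decomposition certifies tw(G) ≤ 3. For the lower bound, the 4 vertices {d, g, j, k} are pairwise adjacent, and any tree decomposition puts a clique entirely inside one bag — forcing width ≥ 3. Therefore the treewidth is 3.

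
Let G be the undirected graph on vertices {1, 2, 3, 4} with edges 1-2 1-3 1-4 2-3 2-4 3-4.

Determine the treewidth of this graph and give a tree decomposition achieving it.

A single bag containing all 4 vertices is trivially a valid decomposition of width 3. Conversely, {1, 2, 3, 4} is a clique of size 4, and the vertices of any clique must share a bag in every tree decomposition; so some bag has ≥ 4 vertices and tw(G) ≥ 3. Combining the bounds, tw(G) = 3.

Treewidth 3.
One such decomposition:
Bags: B1 = {1, 2, 3, 4}
Tree: (single bag)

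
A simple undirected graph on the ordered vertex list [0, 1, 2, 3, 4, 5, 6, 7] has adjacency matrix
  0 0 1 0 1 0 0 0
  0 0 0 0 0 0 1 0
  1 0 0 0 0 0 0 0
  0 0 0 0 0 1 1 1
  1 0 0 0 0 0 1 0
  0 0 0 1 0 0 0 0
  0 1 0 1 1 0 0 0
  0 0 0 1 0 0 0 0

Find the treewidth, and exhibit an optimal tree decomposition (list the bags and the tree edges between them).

Treewidth 1.
One such decomposition:
Bags: B1 = {1, 6}  B2 = {3, 6}  B3 = {3, 5}  B4 = {4, 6}  B5 = {3, 7}  B6 = {0, 4}  B7 = {0, 2}
Tree: B1–B2, B2–B3, B1–B4, B2–B5, B4–B6, B6–B7

Every bag has size at most 2, so the width is 2 − 1 = 1 and tw(G) ≤ 1. Any graph with an edge has treewidth ≥ 1, and G has the edge 6–1. Hence tw(G) = 1 exactly.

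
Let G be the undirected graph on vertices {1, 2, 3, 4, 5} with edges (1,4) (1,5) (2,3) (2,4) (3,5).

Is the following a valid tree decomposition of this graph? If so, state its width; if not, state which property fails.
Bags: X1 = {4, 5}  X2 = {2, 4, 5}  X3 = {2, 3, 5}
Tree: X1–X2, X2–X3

A tree decomposition must satisfy three properties: every vertex lies in some bag; for every edge, both endpoints lie together in some bag; and for every vertex, the bags containing it form a connected subtree. Here vertex 1 appears in no bag, so the decomposition is invalid.

No — vertex 1 appears in no bag.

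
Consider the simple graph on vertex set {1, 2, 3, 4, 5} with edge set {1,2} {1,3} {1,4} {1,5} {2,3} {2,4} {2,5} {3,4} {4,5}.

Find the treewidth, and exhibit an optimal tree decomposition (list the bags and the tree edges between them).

Treewidth 3.
Bags: B1 = {1, 2, 4, 5}  B2 = {1, 2, 3, 4}
Tree: B1–B2

Every bag has size at most 4, so the width is 4 − 1 = 3 and tw(G) ≤ 3. For the lower bound, the 4 vertices {1, 2, 3, 4} are pairwise adjacent, and any tree decomposition puts a clique entirely inside one bag — forcing width ≥ 3. Therefore the treewidth is 3.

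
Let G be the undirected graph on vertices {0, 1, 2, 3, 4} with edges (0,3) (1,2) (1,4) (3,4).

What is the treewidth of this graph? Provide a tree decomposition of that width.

Treewidth 1.
Bags: B1 = {0, 3}  B2 = {3, 4}  B3 = {1, 4}  B4 = {1, 2}
Tree: B1–B2, B2–B3, B3–B4

Every bag has size at most 2, so the width is 2 − 1 = 1 and tw(G) ≤ 1. Since G has at least one edge (e.g. 3–0), it is not an edgeless graph, so tw(G) ≥ 1. Therefore the treewidth is 1.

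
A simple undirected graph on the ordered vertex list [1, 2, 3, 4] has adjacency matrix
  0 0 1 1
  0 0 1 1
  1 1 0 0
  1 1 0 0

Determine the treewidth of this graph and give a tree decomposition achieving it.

Each bag holds 3 vertices, so the decomposition has width 2, which upper-bounds the treewidth. For the lower bound, G contains the cycle 4–1–3–2–4, so G is not a forest; only forests have treewidth ≤ 1, hence tw(G) ≥ 2. Hence tw(G) = 2 exactly.

Treewidth 2.
One such decomposition:
Bags: B1 = {1, 3, 4}  B2 = {2, 3, 4}
Tree: B1–B2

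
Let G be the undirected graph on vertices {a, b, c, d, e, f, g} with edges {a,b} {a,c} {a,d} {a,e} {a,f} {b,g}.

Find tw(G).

A width-1 tree decomposition is:
Bags: B1 = {a, b}  B2 = {a, f}  B3 = {a, d}  B4 = {a, e}  B5 = {b, g}  B6 = {a, c}
Tree: B1–B2, B1–B3, B2–B4, B1–B5, B1–B6
The largest bag has 2 vertices, giving width 1; this decomposition certifies tw(G) ≤ 1. G has an edge, so its treewidth is at least 1. Hence tw(G) = 1 exactly.

1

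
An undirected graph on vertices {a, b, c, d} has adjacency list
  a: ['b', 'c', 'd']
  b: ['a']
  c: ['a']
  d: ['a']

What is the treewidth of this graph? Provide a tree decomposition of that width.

Every bag has size at most 2, so the width is 2 − 1 = 1 and tw(G) ≤ 1. Any graph with an edge has treewidth ≥ 1, and G has the edge a–d. Combining the bounds, tw(G) = 1.

Treewidth 1.
One such decomposition:
Bags: B1 = {a, d}  B2 = {a, c}  B3 = {a, b}
Tree: B1–B2, B2–B3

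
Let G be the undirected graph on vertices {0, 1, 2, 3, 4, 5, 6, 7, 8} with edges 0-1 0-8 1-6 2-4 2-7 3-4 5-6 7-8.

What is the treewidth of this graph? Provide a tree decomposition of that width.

Every bag has size at most 2, so the width is 2 − 1 = 1 and tw(G) ≤ 1. G has an edge, so its treewidth is at least 1. Therefore the treewidth is 1.

Treewidth 1.
One such decomposition:
Bags: B1 = {3, 4}  B2 = {2, 4}  B3 = {2, 7}  B4 = {7, 8}  B5 = {0, 8}  B6 = {0, 1}  B7 = {1, 6}  B8 = {5, 6}
Tree: B1–B2, B2–B3, B3–B4, B4–B5, B5–B6, B6–B7, B7–B8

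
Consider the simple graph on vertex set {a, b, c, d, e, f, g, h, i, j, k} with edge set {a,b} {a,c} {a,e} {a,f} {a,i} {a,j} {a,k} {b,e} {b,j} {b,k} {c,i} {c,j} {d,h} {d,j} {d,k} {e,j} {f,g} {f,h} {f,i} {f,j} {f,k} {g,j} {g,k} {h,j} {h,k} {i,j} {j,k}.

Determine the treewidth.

3

A width-3 tree decomposition is:
Bags: B1 = {a, f, j, k}  B2 = {a, f, i, j}  B3 = {f, h, j, k}  B4 = {a, c, i, j}  B5 = {a, b, j, k}  B6 = {a, b, e, j}  B7 = {f, g, j, k}  B8 = {d, h, j, k}
Tree: B1–B2, B1–B3, B2–B4, B1–B5, B5–B6, B3–B7, B3–B8
Each bag holds 4 vertices, so the decomposition has width 3, which upper-bounds the treewidth. For the lower bound, the 4 vertices {a, b, e, j} are pairwise adjacent, and any tree decomposition puts a clique entirely inside one bag — forcing width ≥ 3. Hence tw(G) = 3 exactly.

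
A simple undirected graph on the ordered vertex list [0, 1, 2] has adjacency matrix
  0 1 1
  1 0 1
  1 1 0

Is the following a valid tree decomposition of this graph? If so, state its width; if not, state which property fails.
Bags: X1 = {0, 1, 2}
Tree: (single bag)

Yes; width 2.

Checking the three conditions: (i) the bags cover all of {0, 1, 2}; (ii) for each edge, some bag contains both endpoints; (iii) the bags containing any fixed vertex form a subtree. All hold, so the decomposition is valid with width 3 − 1 = 2.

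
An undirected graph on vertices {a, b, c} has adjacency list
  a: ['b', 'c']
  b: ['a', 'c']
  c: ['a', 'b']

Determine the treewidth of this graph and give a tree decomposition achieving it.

Treewidth 2.
One optimal decomposition is:
Bags: B1 = {a, b, c}
Tree: (single bag)

With just one bag of size 3, the width is 3 − 1 = 2, so tw(G) ≤ 2. Conversely, {a, b, c} is a clique of size 3, and the vertices of any clique must share a bag in every tree decomposition; so some bag has ≥ 3 vertices and tw(G) ≥ 2. Combining the bounds, tw(G) = 2.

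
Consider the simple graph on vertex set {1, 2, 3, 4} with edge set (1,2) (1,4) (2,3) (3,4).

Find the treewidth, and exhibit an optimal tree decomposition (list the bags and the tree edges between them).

Each bag holds 3 vertices, so the decomposition has width 2, which upper-bounds the treewidth. The edges 1–4–3–2–1 form a cycle, so G is not a tree and its treewidth is at least 2. Therefore the treewidth is 2.

Treewidth 2.
One optimal decomposition is:
Bags: B1 = {1, 3, 4}  B2 = {1, 2, 3}
Tree: B1–B2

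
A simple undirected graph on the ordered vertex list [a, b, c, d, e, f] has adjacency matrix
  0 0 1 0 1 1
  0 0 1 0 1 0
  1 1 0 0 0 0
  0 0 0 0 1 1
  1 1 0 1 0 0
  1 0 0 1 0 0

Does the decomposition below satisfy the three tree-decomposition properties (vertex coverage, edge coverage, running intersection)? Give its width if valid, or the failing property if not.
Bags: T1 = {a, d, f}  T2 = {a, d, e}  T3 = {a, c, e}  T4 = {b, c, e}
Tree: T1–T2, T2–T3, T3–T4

Yes; width 2.

Every vertex of G appears in some bag (union = {a, b, c, d, e, f}); every edge is covered by a bag; and for each vertex v the set of bags containing v is connected in the bag tree. The decomposition is therefore valid. The largest bag has 3 vertices, so the width is 2.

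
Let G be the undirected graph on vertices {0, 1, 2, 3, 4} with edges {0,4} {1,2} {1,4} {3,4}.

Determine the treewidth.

1

A width-1 tree decomposition is:
Bags: B1 = {3, 4}  B2 = {0, 4}  B3 = {1, 4}  B4 = {1, 2}
Tree: B1–B2, B1–B3, B3–B4
Every bag has size at most 2, so the width is 2 − 1 = 1 and tw(G) ≤ 1. Any graph with an edge has treewidth ≥ 1, and G has the edge 3–4. The upper and lower bounds meet at 1, so that is the treewidth.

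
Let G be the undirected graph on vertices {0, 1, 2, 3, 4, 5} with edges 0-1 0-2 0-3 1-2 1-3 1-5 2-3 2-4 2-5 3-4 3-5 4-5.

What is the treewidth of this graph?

A width-3 tree decomposition is:
Bags: B1 = {0, 1, 2, 3}  B2 = {1, 2, 3, 5}  B3 = {2, 3, 4, 5}
Tree: B1–B2, B2–B3
The largest bag has 4 vertices, giving width 3; this decomposition certifies tw(G) ≤ 3. For the lower bound, the 4 vertices {0, 1, 2, 3} are pairwise adjacent, and any tree decomposition puts a clique entirely inside one bag — forcing width ≥ 3. Therefore the treewidth is 3.

3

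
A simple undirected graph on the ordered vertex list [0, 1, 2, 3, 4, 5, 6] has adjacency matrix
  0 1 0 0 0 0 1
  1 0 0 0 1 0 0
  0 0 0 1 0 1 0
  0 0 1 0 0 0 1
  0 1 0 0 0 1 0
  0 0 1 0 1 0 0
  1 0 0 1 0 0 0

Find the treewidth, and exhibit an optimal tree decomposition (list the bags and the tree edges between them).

Treewidth 2.
Bags: B1 = {2, 4, 5}  B2 = {1, 2, 4}  B3 = {0, 1, 2}  B4 = {0, 2, 6}  B5 = {2, 3, 6}
Tree: B1–B2, B2–B3, B3–B4, B4–B5

The largest bag has 3 vertices, giving width 2; this decomposition certifies tw(G) ≤ 2. The edges 2–5–4–1–0–6–3–2 form a cycle, so G is not a tree and its treewidth is at least 2. The upper and lower bounds meet at 2, so that is the treewidth.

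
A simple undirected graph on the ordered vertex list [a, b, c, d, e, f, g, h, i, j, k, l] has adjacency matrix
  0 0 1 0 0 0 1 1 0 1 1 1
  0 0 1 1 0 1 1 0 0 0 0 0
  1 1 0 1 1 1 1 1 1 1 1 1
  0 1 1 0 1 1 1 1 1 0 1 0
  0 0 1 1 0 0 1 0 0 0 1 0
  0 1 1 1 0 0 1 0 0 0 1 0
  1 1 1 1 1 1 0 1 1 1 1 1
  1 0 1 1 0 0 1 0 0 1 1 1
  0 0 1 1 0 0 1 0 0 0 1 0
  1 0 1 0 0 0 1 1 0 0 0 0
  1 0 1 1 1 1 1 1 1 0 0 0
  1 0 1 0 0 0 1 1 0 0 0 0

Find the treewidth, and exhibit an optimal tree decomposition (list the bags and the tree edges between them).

Treewidth 4.
Bags: B1 = {c, d, g, h, k}  B2 = {c, d, e, g, k}  B3 = {c, d, f, g, k}  B4 = {a, c, g, h, k}  B5 = {b, c, d, f, g}  B6 = {a, c, g, h, l}  B7 = {a, c, g, h, j}  B8 = {c, d, g, i, k}
Tree: B1–B2, B1–B3, B1–B4, B3–B5, B4–B6, B6–B7, B2–B8

Every bag has size at most 5, so the width is 5 − 1 = 4 and tw(G) ≤ 4. Conversely, {c, d, e, g, k} is a clique of size 5, and the vertices of any clique must share a bag in every tree decomposition; so some bag has ≥ 5 vertices and tw(G) ≥ 4. The upper and lower bounds meet at 4, so that is the treewidth.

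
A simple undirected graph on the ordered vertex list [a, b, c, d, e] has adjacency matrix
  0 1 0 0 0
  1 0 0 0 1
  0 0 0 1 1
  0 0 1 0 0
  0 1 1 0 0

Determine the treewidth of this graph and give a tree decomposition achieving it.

Treewidth 1.
Bags: B1 = {c, d}  B2 = {c, e}  B3 = {b, e}  B4 = {a, b}
Tree: B1–B2, B2–B3, B3–B4

The largest bag has 2 vertices, giving width 1; this decomposition certifies tw(G) ≤ 1. G has an edge, so its treewidth is at least 1. Combining the bounds, tw(G) = 1.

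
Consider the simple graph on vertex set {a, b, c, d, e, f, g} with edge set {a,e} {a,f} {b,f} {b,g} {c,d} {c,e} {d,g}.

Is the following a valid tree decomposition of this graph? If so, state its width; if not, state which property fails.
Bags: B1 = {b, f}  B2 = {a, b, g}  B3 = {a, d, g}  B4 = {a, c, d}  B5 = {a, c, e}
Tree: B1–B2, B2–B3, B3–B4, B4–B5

No — edge (a,f) lies in no bag.

A tree decomposition must satisfy three properties: every vertex lies in some bag; for every edge, both endpoints lie together in some bag; and for every vertex, the bags containing it form a connected subtree. Here edge (a,f) lies in no bag, so the decomposition is invalid.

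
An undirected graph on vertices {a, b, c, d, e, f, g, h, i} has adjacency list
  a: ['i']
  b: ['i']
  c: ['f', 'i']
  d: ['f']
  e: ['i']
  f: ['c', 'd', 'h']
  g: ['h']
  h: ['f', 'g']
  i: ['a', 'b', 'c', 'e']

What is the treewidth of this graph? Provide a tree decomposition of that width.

The largest bag has 2 vertices, giving width 1; this decomposition certifies tw(G) ≤ 1. Any graph with an edge has treewidth ≥ 1, and G has the edge h–f. Hence tw(G) = 1 exactly.

Treewidth 1.
Bags: B1 = {f, h}  B2 = {c, f}  B3 = {c, i}  B4 = {d, f}  B5 = {e, i}  B6 = {b, i}  B7 = {g, h}  B8 = {a, i}
Tree: B1–B2, B2–B3, B2–B4, B3–B5, B5–B6, B1–B7, B3–B8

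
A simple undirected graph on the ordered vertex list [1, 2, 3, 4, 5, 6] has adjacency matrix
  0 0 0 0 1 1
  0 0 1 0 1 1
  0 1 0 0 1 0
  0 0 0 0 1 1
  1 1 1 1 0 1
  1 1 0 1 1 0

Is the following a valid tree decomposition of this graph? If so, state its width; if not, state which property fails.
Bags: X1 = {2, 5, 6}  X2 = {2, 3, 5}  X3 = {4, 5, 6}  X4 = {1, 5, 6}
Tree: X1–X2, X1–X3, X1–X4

Checking the three conditions: (i) the bags cover all of {1, 2, 3, 4, 5, 6}; (ii) for each edge, some bag contains both endpoints; (iii) the bags containing any fixed vertex form a subtree. All hold, so the decomposition is valid with width 3 − 1 = 2.

Yes; width 2.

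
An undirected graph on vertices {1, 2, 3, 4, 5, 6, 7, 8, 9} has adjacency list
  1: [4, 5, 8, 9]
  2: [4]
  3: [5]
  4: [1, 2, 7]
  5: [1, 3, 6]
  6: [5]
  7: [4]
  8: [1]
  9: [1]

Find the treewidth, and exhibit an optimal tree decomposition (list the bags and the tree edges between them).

Treewidth 1.
One such decomposition:
Bags: B1 = {4, 7}  B2 = {1, 4}  B3 = {1, 9}  B4 = {1, 5}  B5 = {5, 6}  B6 = {2, 4}  B7 = {3, 5}  B8 = {1, 8}
Tree: B1–B2, B2–B3, B2–B4, B4–B5, B1–B6, B5–B7, B3–B8

The largest bag has 2 vertices, giving width 1; this decomposition certifies tw(G) ≤ 1. G has an edge, so its treewidth is at least 1. Combining the bounds, tw(G) = 1.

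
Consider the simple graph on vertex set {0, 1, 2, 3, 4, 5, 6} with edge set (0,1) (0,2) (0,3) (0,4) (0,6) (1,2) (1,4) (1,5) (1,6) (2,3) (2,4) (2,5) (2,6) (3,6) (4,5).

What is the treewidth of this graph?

A width-3 tree decomposition is:
Bags: B1 = {0, 2, 3, 6}  B2 = {0, 1, 2, 6}  B3 = {0, 1, 2, 4}  B4 = {1, 2, 4, 5}
Tree: B1–B2, B2–B3, B3–B4
Every bag has size at most 4, so the width is 4 − 1 = 3 and tw(G) ≤ 3. For the lower bound, the 4 vertices {0, 1, 2, 4} are pairwise adjacent, and any tree decomposition puts a clique entirely inside one bag — forcing width ≥ 3. Combining the bounds, tw(G) = 3.

3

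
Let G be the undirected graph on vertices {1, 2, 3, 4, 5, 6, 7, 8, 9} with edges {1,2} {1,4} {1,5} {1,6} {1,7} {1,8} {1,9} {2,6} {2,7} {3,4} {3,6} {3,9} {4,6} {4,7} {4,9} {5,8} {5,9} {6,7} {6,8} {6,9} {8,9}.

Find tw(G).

A width-3 tree decomposition is:
Bags: B1 = {1, 4, 6, 9}  B2 = {1, 6, 8, 9}  B3 = {1, 4, 6, 7}  B4 = {1, 5, 8, 9}  B5 = {1, 2, 6, 7}  B6 = {3, 4, 6, 9}
Tree: B1–B2, B1–B3, B2–B4, B3–B5, B1–B6
Every bag has size at most 4, so the width is 4 − 1 = 3 and tw(G) ≤ 3. For the lower bound, the 4 vertices {1, 5, 8, 9} are pairwise adjacent, and any tree decomposition puts a clique entirely inside one bag — forcing width ≥ 3. Combining the bounds, tw(G) = 3.

3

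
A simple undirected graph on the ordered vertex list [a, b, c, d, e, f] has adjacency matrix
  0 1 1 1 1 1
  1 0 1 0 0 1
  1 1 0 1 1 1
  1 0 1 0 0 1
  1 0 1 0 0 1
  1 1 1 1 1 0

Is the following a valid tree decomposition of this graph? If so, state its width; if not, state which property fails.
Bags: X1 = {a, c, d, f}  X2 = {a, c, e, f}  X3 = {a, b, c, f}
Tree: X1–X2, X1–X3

Every vertex of G appears in some bag (union = {a, b, c, d, e, f}); every edge is covered by a bag; and for each vertex v the set of bags containing v is connected in the bag tree. The decomposition is therefore valid. The largest bag has 4 vertices, so the width is 3.

Yes; width 3.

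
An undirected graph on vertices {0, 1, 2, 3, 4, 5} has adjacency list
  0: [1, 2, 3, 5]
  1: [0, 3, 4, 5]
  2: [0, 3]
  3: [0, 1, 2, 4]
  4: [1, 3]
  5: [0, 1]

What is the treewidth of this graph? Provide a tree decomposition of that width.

Treewidth 2.
Bags: B1 = {0, 1, 3}  B2 = {0, 2, 3}  B3 = {1, 3, 4}  B4 = {0, 1, 5}
Tree: B1–B2, B1–B3, B1–B4

Every bag has size at most 3, so the width is 3 − 1 = 2 and tw(G) ≤ 2. Conversely, {0, 1, 3} is a clique of size 3, and the vertices of any clique must share a bag in every tree decomposition; so some bag has ≥ 3 vertices and tw(G) ≥ 2. Combining the bounds, tw(G) = 2.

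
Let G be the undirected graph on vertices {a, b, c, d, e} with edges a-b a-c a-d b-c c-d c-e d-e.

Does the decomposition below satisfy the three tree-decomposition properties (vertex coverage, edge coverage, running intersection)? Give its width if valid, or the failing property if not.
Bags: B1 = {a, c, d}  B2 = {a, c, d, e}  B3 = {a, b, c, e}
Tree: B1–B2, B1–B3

A tree decomposition must satisfy three properties: every vertex lies in some bag; for every edge, both endpoints lie together in some bag; and for every vertex, the bags containing it form a connected subtree. Here bags containing vertex e are not connected in the tree, so the decomposition is invalid.

No — bags containing vertex e are not connected in the tree.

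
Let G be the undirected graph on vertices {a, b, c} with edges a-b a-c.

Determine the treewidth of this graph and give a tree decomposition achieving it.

The largest bag has 2 vertices, giving width 1; this decomposition certifies tw(G) ≤ 1. Since G has at least one edge (e.g. a–c), it is not an edgeless graph, so tw(G) ≥ 1. Combining the bounds, tw(G) = 1.

Treewidth 1.
One such decomposition:
Bags: B1 = {a, c}  B2 = {a, b}
Tree: B1–B2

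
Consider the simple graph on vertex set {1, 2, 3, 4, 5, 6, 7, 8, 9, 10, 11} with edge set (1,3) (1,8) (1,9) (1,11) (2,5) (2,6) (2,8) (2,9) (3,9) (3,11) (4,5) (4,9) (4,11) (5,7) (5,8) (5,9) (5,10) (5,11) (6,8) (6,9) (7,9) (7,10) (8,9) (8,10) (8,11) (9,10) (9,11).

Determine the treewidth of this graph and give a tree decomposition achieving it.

Every bag has size at most 4, so the width is 4 − 1 = 3 and tw(G) ≤ 3. On the other hand G contains the 4-clique {1, 8, 9, 11}. A clique must lie in a single bag of any decomposition, so no decomposition can have width below 3. Hence tw(G) = 3 exactly.

Treewidth 3.
One optimal decomposition is:
Bags: B1 = {2, 5, 8, 9}  B2 = {5, 8, 9, 11}  B3 = {4, 5, 9, 11}  B4 = {5, 8, 9, 10}  B5 = {1, 8, 9, 11}  B6 = {2, 6, 8, 9}  B7 = {1, 3, 9, 11}  B8 = {5, 7, 9, 10}
Tree: B1–B2, B2–B3, B1–B4, B2–B5, B1–B6, B5–B7, B4–B8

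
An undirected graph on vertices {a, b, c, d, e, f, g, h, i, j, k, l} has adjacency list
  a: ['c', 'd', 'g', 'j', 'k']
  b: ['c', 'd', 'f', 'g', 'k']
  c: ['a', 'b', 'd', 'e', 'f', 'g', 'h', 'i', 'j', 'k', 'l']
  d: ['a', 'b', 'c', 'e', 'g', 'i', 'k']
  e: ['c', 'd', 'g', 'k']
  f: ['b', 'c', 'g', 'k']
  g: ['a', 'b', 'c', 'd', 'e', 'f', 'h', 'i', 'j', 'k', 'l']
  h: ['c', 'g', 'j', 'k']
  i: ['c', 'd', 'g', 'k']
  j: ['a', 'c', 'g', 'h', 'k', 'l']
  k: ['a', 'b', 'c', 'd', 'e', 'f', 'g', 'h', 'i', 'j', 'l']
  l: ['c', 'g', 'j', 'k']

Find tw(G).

4

A width-4 tree decomposition is:
Bags: B1 = {a, c, d, g, k}  B2 = {c, d, g, i, k}  B3 = {c, d, e, g, k}  B4 = {b, c, d, g, k}  B5 = {a, c, g, j, k}  B6 = {c, g, j, k, l}  B7 = {c, g, h, j, k}  B8 = {b, c, f, g, k}
Tree: B1–B2, B2–B3, B3–B4, B1–B5, B5–B6, B5–B7, B4–B8
Every bag has size at most 5, so the width is 5 − 1 = 4 and tw(G) ≤ 4. For the lower bound, the 5 vertices {c, d, e, g, k} are pairwise adjacent, and any tree decomposition puts a clique entirely inside one bag — forcing width ≥ 4. Combining the bounds, tw(G) = 4.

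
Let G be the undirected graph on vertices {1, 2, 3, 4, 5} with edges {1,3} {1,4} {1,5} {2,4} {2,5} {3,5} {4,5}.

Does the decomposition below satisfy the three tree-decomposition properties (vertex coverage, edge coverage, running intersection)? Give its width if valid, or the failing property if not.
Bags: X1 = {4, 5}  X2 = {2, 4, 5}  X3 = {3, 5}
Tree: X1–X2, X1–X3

No — vertex 1 appears in no bag.

A tree decomposition must satisfy three properties: every vertex lies in some bag; for every edge, both endpoints lie together in some bag; and for every vertex, the bags containing it form a connected subtree. Here vertex 1 appears in no bag, so the decomposition is invalid.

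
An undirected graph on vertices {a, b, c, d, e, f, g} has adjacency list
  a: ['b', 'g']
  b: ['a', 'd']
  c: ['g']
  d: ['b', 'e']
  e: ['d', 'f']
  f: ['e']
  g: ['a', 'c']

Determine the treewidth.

1

A width-1 tree decomposition is:
Bags: B1 = {c, g}  B2 = {a, g}  B3 = {a, b}  B4 = {b, d}  B5 = {d, e}  B6 = {e, f}
Tree: B1–B2, B2–B3, B3–B4, B4–B5, B5–B6
Every bag has size at most 2, so the width is 2 − 1 = 1 and tw(G) ≤ 1. G has an edge, so its treewidth is at least 1. Therefore the treewidth is 1.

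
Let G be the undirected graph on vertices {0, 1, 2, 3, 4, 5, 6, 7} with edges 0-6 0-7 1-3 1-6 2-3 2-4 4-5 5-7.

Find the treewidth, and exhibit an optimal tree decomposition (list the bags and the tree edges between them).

Every bag has size at most 3, so the width is 3 − 1 = 2 and tw(G) ≤ 2. The edges 1–6–0–7–5–4–2–3–1 form a cycle, so G is not a tree and its treewidth is at least 2. The upper and lower bounds meet at 2, so that is the treewidth.

Treewidth 2.
One optimal decomposition is:
Bags: B1 = {0, 1, 6}  B2 = {0, 1, 7}  B3 = {1, 5, 7}  B4 = {1, 4, 5}  B5 = {1, 2, 4}  B6 = {1, 2, 3}
Tree: B1–B2, B2–B3, B3–B4, B4–B5, B5–B6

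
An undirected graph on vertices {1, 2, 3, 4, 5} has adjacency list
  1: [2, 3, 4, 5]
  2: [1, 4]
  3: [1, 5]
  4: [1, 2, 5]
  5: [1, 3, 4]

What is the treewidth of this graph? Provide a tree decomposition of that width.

Every bag has size at most 3, so the width is 3 − 1 = 2 and tw(G) ≤ 2. Conversely, {1, 3, 5} is a clique of size 3, and the vertices of any clique must share a bag in every tree decomposition; so some bag has ≥ 3 vertices and tw(G) ≥ 2. Therefore the treewidth is 2.

Treewidth 2.
One optimal decomposition is:
Bags: B1 = {1, 4, 5}  B2 = {1, 2, 4}  B3 = {1, 3, 5}
Tree: B1–B2, B1–B3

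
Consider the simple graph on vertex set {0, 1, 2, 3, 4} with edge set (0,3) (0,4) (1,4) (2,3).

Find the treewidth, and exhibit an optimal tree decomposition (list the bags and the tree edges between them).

Every bag has size at most 2, so the width is 2 − 1 = 1 and tw(G) ≤ 1. Any graph with an edge has treewidth ≥ 1, and G has the edge 2–3. Hence tw(G) = 1 exactly.

Treewidth 1.
One such decomposition:
Bags: B1 = {2, 3}  B2 = {0, 3}  B3 = {0, 4}  B4 = {1, 4}
Tree: B1–B2, B2–B3, B3–B4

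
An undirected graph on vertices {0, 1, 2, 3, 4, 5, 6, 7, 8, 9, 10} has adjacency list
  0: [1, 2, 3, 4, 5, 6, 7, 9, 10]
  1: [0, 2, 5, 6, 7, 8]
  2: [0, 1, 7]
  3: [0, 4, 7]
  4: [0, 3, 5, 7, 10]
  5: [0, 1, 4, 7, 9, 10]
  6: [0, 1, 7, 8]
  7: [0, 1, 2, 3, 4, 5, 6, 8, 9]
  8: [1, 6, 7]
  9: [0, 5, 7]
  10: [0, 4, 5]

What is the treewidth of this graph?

A width-3 tree decomposition is:
Bags: B1 = {0, 4, 5, 10}  B2 = {0, 4, 5, 7}  B3 = {0, 5, 7, 9}  B4 = {0, 3, 4, 7}  B5 = {0, 1, 5, 7}  B6 = {0, 1, 2, 7}  B7 = {0, 1, 6, 7}  B8 = {1, 6, 7, 8}
Tree: B1–B2, B2–B3, B2–B4, B2–B5, B5–B6, B5–B7, B7–B8
Each bag holds 4 vertices, so the decomposition has width 3, which upper-bounds the treewidth. For the lower bound, the 4 vertices {0, 4, 5, 10} are pairwise adjacent, and any tree decomposition puts a clique entirely inside one bag — forcing width ≥ 3. The upper and lower bounds meet at 3, so that is the treewidth.

3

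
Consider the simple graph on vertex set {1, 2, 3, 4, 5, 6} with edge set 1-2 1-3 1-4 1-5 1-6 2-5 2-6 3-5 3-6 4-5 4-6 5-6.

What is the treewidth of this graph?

A width-3 tree decomposition is:
Bags: B1 = {1, 3, 5, 6}  B2 = {1, 2, 5, 6}  B3 = {1, 4, 5, 6}
Tree: B1–B2, B2–B3
Each bag holds 4 vertices, so the decomposition has width 3, which upper-bounds the treewidth. For the lower bound, the 4 vertices {1, 2, 5, 6} are pairwise adjacent, and any tree decomposition puts a clique entirely inside one bag — forcing width ≥ 3. Combining the bounds, tw(G) = 3.

3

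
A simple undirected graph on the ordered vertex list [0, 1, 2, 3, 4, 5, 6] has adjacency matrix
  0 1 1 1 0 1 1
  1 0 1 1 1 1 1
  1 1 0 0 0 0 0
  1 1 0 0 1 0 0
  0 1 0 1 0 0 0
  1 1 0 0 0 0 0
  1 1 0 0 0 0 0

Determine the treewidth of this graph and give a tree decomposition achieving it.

Treewidth 2.
One optimal decomposition is:
Bags: B1 = {0, 1, 3}  B2 = {1, 3, 4}  B3 = {0, 1, 5}  B4 = {0, 1, 2}  B5 = {0, 1, 6}
Tree: B1–B2, B1–B3, B1–B4, B4–B5

The largest bag has 3 vertices, giving width 2; this decomposition certifies tw(G) ≤ 2. On the other hand G contains the 3-clique {0, 1, 2}. A clique must lie in a single bag of any decomposition, so no decomposition can have width below 2. Therefore the treewidth is 2.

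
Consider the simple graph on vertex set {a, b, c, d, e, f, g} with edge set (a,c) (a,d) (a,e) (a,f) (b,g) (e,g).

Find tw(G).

A width-1 tree decomposition is:
Bags: B1 = {a, f}  B2 = {a, d}  B3 = {a, e}  B4 = {e, g}  B5 = {b, g}  B6 = {a, c}
Tree: B1–B2, B1–B3, B3–B4, B4–B5, B3–B6
Each bag holds 2 vertices, so the decomposition has width 1, which upper-bounds the treewidth. G has an edge, so its treewidth is at least 1. Hence tw(G) = 1 exactly.

1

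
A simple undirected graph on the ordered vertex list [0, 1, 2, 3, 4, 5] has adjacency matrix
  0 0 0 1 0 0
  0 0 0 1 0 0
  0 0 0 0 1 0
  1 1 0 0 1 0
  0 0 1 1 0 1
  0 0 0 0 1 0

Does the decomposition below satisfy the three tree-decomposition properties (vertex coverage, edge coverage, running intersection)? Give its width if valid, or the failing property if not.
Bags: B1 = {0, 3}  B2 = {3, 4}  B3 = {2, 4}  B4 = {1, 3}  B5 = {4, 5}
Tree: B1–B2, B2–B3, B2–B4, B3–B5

Yes; width 1.

Vertex coverage: the bags together contain {0, 1, 2, 3, 4, 5}, the full vertex set. Edge coverage: each edge of G has both endpoints in at least one bag. Running intersection: for every vertex, the bags containing it form a connected subtree. All three properties hold, so this is a valid tree decomposition of width max|bag| − 1 = 1, and hence tw(G) ≤ 1.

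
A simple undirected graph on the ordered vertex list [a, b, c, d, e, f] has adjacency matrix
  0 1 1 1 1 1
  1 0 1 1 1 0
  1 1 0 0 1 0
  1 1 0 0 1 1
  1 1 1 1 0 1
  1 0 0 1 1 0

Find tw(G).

3

A width-3 tree decomposition is:
Bags: B1 = {a, d, e, f}  B2 = {a, b, d, e}  B3 = {a, b, c, e}
Tree: B1–B2, B2–B3
Each bag holds 4 vertices, so the decomposition has width 3, which upper-bounds the treewidth. For the lower bound, the 4 vertices {a, d, e, f} are pairwise adjacent, and any tree decomposition puts a clique entirely inside one bag — forcing width ≥ 3. The upper and lower bounds meet at 3, so that is the treewidth.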